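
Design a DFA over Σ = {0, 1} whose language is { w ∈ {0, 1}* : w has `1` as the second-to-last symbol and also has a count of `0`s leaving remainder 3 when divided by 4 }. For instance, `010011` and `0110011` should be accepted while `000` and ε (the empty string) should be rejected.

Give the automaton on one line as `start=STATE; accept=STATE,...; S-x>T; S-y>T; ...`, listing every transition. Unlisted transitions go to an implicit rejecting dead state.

start=A; accept=G,H; A-0>B; A-1>A; B-0>C; B-1>B; C-0>D; C-1>E; D-0>A; D-1>F; E-0>G; E-1>E; F-0>A; F-1>H; G-0>A; G-1>F; H-0>A; H-1>H

Build one automaton per condition and run them in lockstep. One (7 states) tracks the last 2 symbols read; the other (4 states) tracks the count of `0`s modulo 4. Each combined state is a pair, one component from each; accept when both components accept. Minimizing collapses redundant product states.
       0  1 
>  A   B  A 
   B   C  B 
   C   D  E 
   D   A  F 
   E   G  E 
   F   A  H 
 * G   A  F 
 * H   A  H 
(> = start, * = accepting)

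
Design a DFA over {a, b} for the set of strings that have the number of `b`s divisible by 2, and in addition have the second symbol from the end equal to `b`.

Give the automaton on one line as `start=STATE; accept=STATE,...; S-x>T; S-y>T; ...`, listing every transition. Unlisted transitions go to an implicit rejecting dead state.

start=S0; accept=S3,S5; S0-a>S0; S0-b>S1; S1-a>S2; S1-b>S3; S2-a>S2; S2-b>S4; S3-a>S5; S3-b>S1; S4-a>S5; S4-b>S1; S5-a>S0; S5-b>S1

Build one automaton per condition and run them in lockstep. The first has 2 states tracking the count of `b`s modulo 2; the second has 7 states tracking the last 2 symbols read. A product state is a pair (one from each), accepting exactly when both do. Minimizing collapses redundant product states.
        a   b  
>  S0   S0  S1 
   S1   S2  S3 
   S2   S2  S4 
 * S3   S5  S1 
   S4   S5  S1 
 * S5   S0  S1 
(> = start, * = accepting)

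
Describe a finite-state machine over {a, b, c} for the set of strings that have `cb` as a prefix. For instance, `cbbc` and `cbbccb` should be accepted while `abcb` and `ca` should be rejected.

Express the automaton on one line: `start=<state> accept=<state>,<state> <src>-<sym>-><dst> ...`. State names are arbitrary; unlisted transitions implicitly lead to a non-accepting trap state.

Walk along `cb` while the input agrees: from S0 take `c` to S1, and so on. Any deviation drops to the rejecting sink S3. Once S2 is reached the prefix is confirmed and every continuation is accepted.
        a   b   c  
>  S0   S3  S3  S1 
   S1   S3  S2  S3 
 * S2   S2  S2  S2 
   S3   S3  S3  S3 
(> = start, * = accepting)

start=S0 accept=S2 S0-a->S3 S0-b->S3 S0-c->S1 S1-a->S3 S1-b->S2 S1-c->S3 S2-a->S2 S2-b->S2 S2-c->S2 S3-a->S3 S3-b->S3 S3-c->S3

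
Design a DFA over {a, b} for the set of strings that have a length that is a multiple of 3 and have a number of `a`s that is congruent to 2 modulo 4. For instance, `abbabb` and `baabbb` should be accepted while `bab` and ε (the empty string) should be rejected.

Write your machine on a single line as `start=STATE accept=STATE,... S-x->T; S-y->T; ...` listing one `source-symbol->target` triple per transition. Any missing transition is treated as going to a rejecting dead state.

Handle the two conditions separately and then intersect. The first has 3 states tracking the input length modulo 3; the second has 4 states tracking the count of `a`s modulo 4. A product state is a pair (one from each), accepting exactly when both do.
          a    b  
>  S0     S1   S2 
   S1     S3   S4 
   S2     S4   S5 
   S3     S6   S7 
   S4     S7   S8 
   S5     S8   S0 
   S6     S2   S9 
 * S7     S9  S10 
   S8    S10   S1 
   S9     S5  S11 
   S10   S11   S3 
   S11    S0   S6 
(> = start, * = accepting)

start=S0; accept=S7; S0-a->S1; S0-b->S2; S1-a->S3; S1-b->S4; S2-a->S4; S2-b->S5; S3-a->S6; S3-b->S7; S4-a->S7; S4-b->S8; S5-a->S8; S5-b->S0; S6-a->S2; S6-b->S9; S7-a->S9; S7-b->S10; S8-a->S10; S8-b->S1; S9-a->S5; S9-b->S11; S10-a->S11; S10-b->S3; S11-a->S0; S11-b->S6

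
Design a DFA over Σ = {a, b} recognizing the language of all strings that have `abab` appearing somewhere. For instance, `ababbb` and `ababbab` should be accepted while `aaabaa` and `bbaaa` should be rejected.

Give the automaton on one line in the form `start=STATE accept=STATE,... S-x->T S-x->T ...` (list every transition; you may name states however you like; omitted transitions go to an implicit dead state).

Track how much of `abab` has been matched so far: state S0 is no progress, S4 is the absorbing accept state reached once `abab` has occurred. Intermediate states record partial matches; on a mismatch, fall back to the longest reusable overlap.
A 5-state machine:
        a   b  
>  S0   S1  S0 
   S1   S1  S2 
   S2   S3  S0 
   S3   S1  S4 
 * S4   S4  S4 
(> = start, * = accepting)

start=S0 accept=S4 S0-a->S1 S0-b->S0 S1-a->S1 S1-b->S2 S2-a->S3 S2-b->S0 S3-a->S1 S3-b->S4 S4-a->S4 S4-b->S4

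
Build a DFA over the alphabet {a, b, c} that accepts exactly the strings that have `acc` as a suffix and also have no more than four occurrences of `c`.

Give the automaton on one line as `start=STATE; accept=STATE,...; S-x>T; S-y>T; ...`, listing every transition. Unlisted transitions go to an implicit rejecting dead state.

start=s0; accept=s6,s10; s0-a>s1; s0-b>s0; s0-c>s2; s1-a>s1; s1-b>s0; s1-c>s3; s2-a>s4; s2-b>s2; s2-c>s5; s3-a>s4; s3-b>s2; s3-c>s6; s4-a>s4; s4-b>s2; s4-c>s7; s5-a>s8; s5-b>s5; s5-c>s9; s6-a>s8; s6-b>s5; s6-c>s9; s7-a>s8; s7-b>s5; s7-c>s10; s8-a>s8; s8-b>s5; s8-c>s11; s9-a>s9; s9-b>s9; s9-c>s9; s10-a>s9; s10-b>s9; s10-c>s9; s11-a>s9; s11-b>s9; s11-c>s10

Handle the two conditions separately and then intersect. One (4 states) tracks how much of the suffix `acc` has currently been matched; the other (6 states) tracks the count of `c`s, saturating at 5. Each combined state is a pair, one component from each; accept when both components accept. Equivalent product states are then merged.
          a    b    c  
>  s0     s1   s0   s2 
   s1     s1   s0   s3 
   s2     s4   s2   s5 
   s3     s4   s2   s6 
   s4     s4   s2   s7 
   s5     s8   s5   s9 
 * s6     s8   s5   s9 
   s7     s8   s5  s10 
   s8     s8   s5  s11 
   s9     s9   s9   s9 
 * s10    s9   s9   s9 
   s11    s9   s9  s10 
(> = start, * = accepting)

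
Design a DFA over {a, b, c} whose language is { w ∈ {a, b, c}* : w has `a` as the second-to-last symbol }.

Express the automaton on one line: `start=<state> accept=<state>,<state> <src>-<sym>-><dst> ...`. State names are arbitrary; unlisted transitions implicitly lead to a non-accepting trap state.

Because acceptance depends on a position counted from the end, the machine has to buffer the most recent 2 symbols. Make each state the string of the last up-to-2 symbols read; on input `x` shift the window left and append `x`. Accept when the buffered window has length 2 and begins with `a`.
With 13 states:
          a    b    c  
>  S0     S1   S2   S3 
   S1     S4   S5   S6 
   S2     S7   S8   S9 
   S3    S10  S11  S12 
 * S4     S4   S5   S6 
 * S5     S7   S8   S9 
 * S6    S10  S11  S12 
   S7     S4   S5   S6 
   S8     S7   S8   S9 
   S9    S10  S11  S12 
   S10    S4   S5   S6 
   S11    S7   S8   S9 
   S12   S10  S11  S12 
(> = start, * = accepting)

start=S0 accept=S4,S5,S6 S0-a->S1 S0-b->S2 S0-c->S3 S1-a->S4 S1-b->S5 S1-c->S6 S2-a->S7 S2-b->S8 S2-c->S9 S3-a->S10 S3-b->S11 S3-c->S12 S4-a->S4 S4-b->S5 S4-c->S6 S5-a->S7 S5-b->S8 S5-c->S9 S6-a->S10 S6-b->S11 S6-c->S12 S7-a->S4 S7-b->S5 S7-c->S6 S8-a->S7 S8-b->S8 S8-c->S9 S9-a->S10 S9-b->S11 S9-c->S12 S10-a->S4 S10-b->S5 S10-c->S6 S11-a->S7 S11-b->S8 S11-c->S9 S12-a->S10 S12-b->S11 S12-c->S12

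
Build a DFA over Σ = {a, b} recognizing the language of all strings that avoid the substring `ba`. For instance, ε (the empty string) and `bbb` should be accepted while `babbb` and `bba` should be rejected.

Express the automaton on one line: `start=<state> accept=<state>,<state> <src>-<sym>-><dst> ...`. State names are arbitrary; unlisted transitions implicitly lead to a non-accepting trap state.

start=q0 accept=q0,q1 q0-a->q0 q0-b->q1 q1-a->q2 q1-b->q1 q2-a->q2 q2-b->q2

This is the complement of 'contains `ba`'. Use the same substring-matching states — q0 through q2 holding how much of `ba` has just been matched — but flip the accepting set: everything except the trap q2 accepts.
        a   b  
>* q0   q0  q1 
 * q1   q2  q1 
   q2   q2  q2 
(> = start, * = accepting)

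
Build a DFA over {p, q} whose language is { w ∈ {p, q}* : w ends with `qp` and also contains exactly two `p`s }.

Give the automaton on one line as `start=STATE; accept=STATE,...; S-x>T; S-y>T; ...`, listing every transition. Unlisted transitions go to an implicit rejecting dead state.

start=s0; accept=s4; s0-p>s1; s0-q>s0; s1-p>s2; s1-q>s3; s2-p>s2; s2-q>s2; s3-p>s4; s3-q>s3; s4-p>s2; s4-q>s2

Run two small machines in parallel and take their product. One (3 states) tracks how much of the suffix `qp` has currently been matched; the other (4 states) tracks the count of `p`s, saturating at 3. Each combined state is a pair, one component from each; accept when both components accept. After merging equivalent states the machine shrinks.
        p   q  
>  s0   s1  s0 
   s1   s2  s3 
   s2   s2  s2 
   s3   s4  s3 
 * s4   s2  s2 
(> = start, * = accepting)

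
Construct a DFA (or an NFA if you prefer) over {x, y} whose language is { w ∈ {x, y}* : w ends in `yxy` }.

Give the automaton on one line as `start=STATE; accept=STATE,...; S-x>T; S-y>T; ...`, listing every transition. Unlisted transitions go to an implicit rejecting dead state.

Remember how much of `yxy` the current input suffix matches. State s0 means no match yet; s1 means the last symbol is `y`; s2 means the last 2 symbols are `yx`; s3 means the last 3 symbols are `yxy`. Only s3 accepts. On a mismatch, fall back to the longest proper suffix that is still a prefix of `yxy`.
4 states suffice.
        x   y  
>  s0   s0  s1 
   s1   s2  s1 
   s2   s0  s3 
 * s3   s2  s1 
(> = start, * = accepting)

start=s0; accept=s3; s0-x>s0; s0-y>s1; s1-x>s2; s1-y>s1; s2-x>s0; s2-y>s3; s3-x>s2; s3-y>s1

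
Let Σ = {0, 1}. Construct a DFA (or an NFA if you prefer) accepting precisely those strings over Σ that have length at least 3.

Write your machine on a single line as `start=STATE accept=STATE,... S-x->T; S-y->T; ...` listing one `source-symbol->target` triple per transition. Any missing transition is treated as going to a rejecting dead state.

start=q0; accept=q3,q4; q0-0->q1; q0-1->q1; q1-0->q2; q1-1->q2; q2-0->q3; q2-1->q3; q3-0->q4; q3-1->q4; q4-0->q4; q4-1->q4

We only need to distinguish lengths 0, 1, …, 3, and '>3'. Chain q0 → q1 → q2 → q3 → q4 on every symbol, with q4 looping. Accepting states: {q3, q4}.
        0   1  
>  q0   q1  q1 
   q1   q2  q2 
   q2   q3  q3 
 * q3   q4  q4 
 * q4   q4  q4 
(> = start, * = accepting)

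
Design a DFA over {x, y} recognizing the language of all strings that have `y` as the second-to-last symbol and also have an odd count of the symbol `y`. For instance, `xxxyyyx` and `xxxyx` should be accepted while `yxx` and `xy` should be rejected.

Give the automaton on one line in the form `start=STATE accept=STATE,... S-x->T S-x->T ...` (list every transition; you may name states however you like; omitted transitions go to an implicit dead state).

Build one automaton per condition and run them in lockstep. One (7 states) tracks the last 2 symbols read; the other (2 states) tracks the count of `y`s modulo 2. Each combined state is a pair, one component from each; accept when both components accept.
With 11 states:
          x    y  
>  S0     S1   S2 
   S1     S3   S4 
   S2     S5   S6 
   S3     S3   S4 
   S4     S5   S6 
 * S5     S7   S8 
   S6     S9  S10 
   S7     S7   S8 
   S8     S9  S10 
   S9     S3   S4 
 * S10    S5   S6 
(> = start, * = accepting)

start=S0 accept=S5,S10 S0-x->S1 S0-y->S2 S1-x->S3 S1-y->S4 S2-x->S5 S2-y->S6 S3-x->S3 S3-y->S4 S4-x->S5 S4-y->S6 S5-x->S7 S5-y->S8 S6-x->S9 S6-y->S10 S7-x->S7 S7-y->S8 S8-x->S9 S8-y->S10 S9-x->S3 S9-y->S4 S10-x->S5 S10-y->S6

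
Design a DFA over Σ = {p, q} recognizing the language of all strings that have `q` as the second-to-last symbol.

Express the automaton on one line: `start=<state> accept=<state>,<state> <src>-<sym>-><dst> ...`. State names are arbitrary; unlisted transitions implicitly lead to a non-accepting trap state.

Because acceptance depends on a position counted from the end, the machine has to buffer the most recent 2 symbols. Make each state the string of the last up-to-2 symbols read; on input `x` shift the window left and append `x`. Accept when the buffered window has length 2 and begins with `q`.
With 7 states:
        p   q  
>  S0   S1  S2 
   S1   S3  S4 
   S2   S5  S6 
   S3   S3  S4 
   S4   S5  S6 
 * S5   S3  S4 
 * S6   S5  S6 
(> = start, * = accepting)

start=S0 accept=S5,S6 S0-p->S1 S0-q->S2 S1-p->S3 S1-q->S4 S2-p->S5 S2-q->S6 S3-p->S3 S3-q->S4 S4-p->S5 S4-q->S6 S5-p->S3 S5-q->S4 S6-p->S5 S6-q->S6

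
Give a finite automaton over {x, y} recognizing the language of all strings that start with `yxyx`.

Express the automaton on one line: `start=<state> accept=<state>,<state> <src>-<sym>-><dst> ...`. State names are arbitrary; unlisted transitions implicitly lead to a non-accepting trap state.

Check the first 4 symbols one by one: q0 through q3 record how many have matched `yxyx` so far; any wrong symbol goes to the dead state q5. After all 4 match we enter the accepting sink q4.
6 states suffice.
        x   y  
>  q0   q5  q1 
   q1   q2  q5 
   q2   q5  q3 
   q3   q4  q5 
 * q4   q4  q4 
   q5   q5  q5 
(> = start, * = accepting)

start=q0 accept=q4 q0-x->q5 q0-y->q1 q1-x->q2 q1-y->q5 q2-x->q5 q2-y->q3 q3-x->q4 q3-y->q5 q4-x->q4 q4-y->q4 q5-x->q5 q5-y->q5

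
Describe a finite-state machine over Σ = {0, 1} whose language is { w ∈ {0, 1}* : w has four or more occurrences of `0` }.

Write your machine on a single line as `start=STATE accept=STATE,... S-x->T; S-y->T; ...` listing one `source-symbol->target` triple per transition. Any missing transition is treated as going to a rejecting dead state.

Count `0`s, saturating at 5: states q0 through q4 mean 0 through 4 `0`s seen; q5 means more than 4. Each `0` increments (capped at q5); other symbols loop. Accept from {q4, q5}.
With 6 states:
        0   1  
>  q0   q1  q0 
   q1   q2  q1 
   q2   q3  q2 
   q3   q4  q3 
 * q4   q5  q4 
 * q5   q5  q5 
(> = start, * = accepting)

start=q0; accept=q4,q5; q0-0->q1; q0-1->q0; q1-0->q2; q1-1->q1; q2-0->q3; q2-1->q2; q3-0->q4; q3-1->q3; q4-0->q5; q4-1->q4; q5-0->q5; q5-1->q5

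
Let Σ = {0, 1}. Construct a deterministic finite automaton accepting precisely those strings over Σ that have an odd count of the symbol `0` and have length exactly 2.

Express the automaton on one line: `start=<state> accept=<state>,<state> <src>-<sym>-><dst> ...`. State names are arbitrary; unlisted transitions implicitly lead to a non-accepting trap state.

start=q0 accept=q4 q0-0->q1 q0-1->q2 q1-0->q3 q1-1->q4 q2-0->q4 q2-1->q3 q3-0->q5 q3-1->q6 q4-0->q6 q4-1->q5 q5-0->q6 q5-1->q5 q6-0->q5 q6-1->q6

Run two small machines in parallel and take their product. The first has 2 states tracking the count of `0`s modulo 2; the second has 4 states tracking the input length, saturating at 3. A product state is a pair (one from each), accepting exactly when both do.
7 states suffice.
        0   1  
>  q0   q1  q2 
   q1   q3  q4 
   q2   q4  q3 
   q3   q5  q6 
 * q4   q6  q5 
   q5   q6  q5 
   q6   q5  q6 
(> = start, * = accepting)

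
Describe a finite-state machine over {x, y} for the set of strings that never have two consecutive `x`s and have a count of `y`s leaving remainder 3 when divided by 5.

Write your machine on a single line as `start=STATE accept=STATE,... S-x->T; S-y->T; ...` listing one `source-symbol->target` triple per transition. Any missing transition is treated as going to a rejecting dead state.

Handle the two conditions separately and then intersect. One (3 states) tracks partial matches of the forbidden pattern `xx`; the other (5 states) tracks the count of `y`s modulo 5. Each combined state is a pair, one component from each; accept when both components accept.
          x    y  
>  S0     S1   S2 
   S1     S3   S2 
   S2     S4   S5 
   S3     S3   S6 
   S4     S6   S5 
   S5     S7   S8 
   S6     S6   S9 
   S7     S9   S8 
 * S8    S10  S11 
   S9     S9  S12 
 * S10   S12  S11 
   S11   S13   S0 
   S12   S12  S14 
   S13   S14   S0 
   S14   S14   S3 
(> = start, * = accepting)

start=S0; accept=S8,S10; S0-x->S1; S0-y->S2; S1-x->S3; S1-y->S2; S2-x->S4; S2-y->S5; S3-x->S3; S3-y->S6; S4-x->S6; S4-y->S5; S5-x->S7; S5-y->S8; S6-x->S6; S6-y->S9; S7-x->S9; S7-y->S8; S8-x->S10; S8-y->S11; S9-x->S9; S9-y->S12; S10-x->S12; S10-y->S11; S11-x->S13; S11-y->S0; S12-x->S12; S12-y->S14; S13-x->S14; S13-y->S0; S14-x->S14; S14-y->S3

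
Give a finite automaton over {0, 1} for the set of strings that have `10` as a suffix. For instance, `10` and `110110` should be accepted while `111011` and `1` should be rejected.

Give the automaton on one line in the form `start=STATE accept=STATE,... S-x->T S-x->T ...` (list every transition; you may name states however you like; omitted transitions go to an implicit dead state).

Remember how much of `10` the current input suffix matches. State S0 means no match yet; S1 means the last symbol is `1`; S2 means the last 2 symbols are `10`. Only S2 accepts. On a mismatch, fall back to the longest proper suffix that is still a prefix of `10`.
        0   1  
>  S0   S0  S1 
   S1   S2  S1 
 * S2   S0  S1 
(> = start, * = accepting)

start=S0 accept=S2 S0-0->S0 S0-1->S1 S1-0->S2 S1-1->S1 S2-0->S0 S2-1->S1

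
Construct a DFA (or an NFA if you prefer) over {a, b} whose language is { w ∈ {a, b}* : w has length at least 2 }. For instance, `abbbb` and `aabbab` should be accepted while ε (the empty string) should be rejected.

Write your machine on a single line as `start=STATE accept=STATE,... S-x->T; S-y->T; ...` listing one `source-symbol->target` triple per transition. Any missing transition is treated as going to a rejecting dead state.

Count input length up to 3: every symbol moves from S0 toward S3, which means 'more than 2' and absorbs. Accept from {S2, S3}.
With 4 states:
        a   b  
>  S0   S1  S1 
   S1   S2  S2 
 * S2   S3  S3 
 * S3   S3  S3 
(> = start, * = accepting)

start=S0; accept=S2,S3; S0-a->S1; S0-b->S1; S1-a->S2; S1-b->S2; S2-a->S3; S2-b->S3; S3-a->S3; S3-b->S3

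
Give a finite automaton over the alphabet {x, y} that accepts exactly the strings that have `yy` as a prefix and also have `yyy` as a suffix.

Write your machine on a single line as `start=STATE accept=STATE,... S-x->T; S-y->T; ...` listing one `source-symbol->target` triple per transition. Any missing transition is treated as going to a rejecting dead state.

Run two small machines in parallel and take their product. One (4 states) tracks whether the input so far still matches the prefix `yy`; the other (4 states) tracks how much of the suffix `yyy` has currently been matched. Each combined state is a pair, one component from each; accept when both components accept.
A 10-state machine:
        x   y  
>  q0   q1  q2 
   q1   q1  q3 
   q2   q1  q4 
   q3   q1  q5 
   q4   q6  q7 
   q5   q1  q8 
   q6   q6  q9 
 * q7   q6  q7 
   q8   q1  q8 
   q9   q6  q4 
(> = start, * = accepting)

start=q0; accept=q7; q0-x->q1; q0-y->q2; q1-x->q1; q1-y->q3; q2-x->q1; q2-y->q4; q3-x->q1; q3-y->q5; q4-x->q6; q4-y->q7; q5-x->q1; q5-y->q8; q6-x->q6; q6-y->q9; q7-x->q6; q7-y->q7; q8-x->q1; q8-y->q8; q9-x->q6; q9-y->q4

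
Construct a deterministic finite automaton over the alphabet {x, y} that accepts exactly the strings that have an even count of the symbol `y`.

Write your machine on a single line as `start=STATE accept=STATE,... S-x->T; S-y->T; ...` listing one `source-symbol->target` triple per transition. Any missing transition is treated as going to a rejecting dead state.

start=s0; accept=s0; s0-x->s0; s0-y->s1; s1-x->s1; s1-y->s0

The only thing that matters is how many `y`s have appeared, reduced mod 2. Use one state per residue: s0 for 0, …, s1 for 1. Reading `y` moves to the next residue; anything else stays put. s0 is accepting.
2 states suffice.
        x   y  
>* s0   s0  s1 
   s1   s1  s0 
(> = start, * = accepting)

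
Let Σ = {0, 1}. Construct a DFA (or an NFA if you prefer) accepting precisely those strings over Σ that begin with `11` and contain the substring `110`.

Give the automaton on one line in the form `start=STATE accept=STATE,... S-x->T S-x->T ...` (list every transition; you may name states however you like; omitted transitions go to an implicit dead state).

Run two small machines in parallel and take their product. One (4 states) tracks whether the input so far still matches the prefix `11`; the other (4 states) tracks whether and how much of `110` has been seen. Each combined state is a pair, one component from each; accept when both components accept. Equivalent product states are then merged.
        0   1  
>  q0   q1  q2 
   q1   q1  q1 
   q2   q1  q3 
   q3   q4  q3 
 * q4   q4  q4 
(> = start, * = accepting)

start=q0 accept=q4 q0-0->q1 q0-1->q2 q1-0->q1 q1-1->q1 q2-0->q1 q2-1->q3 q3-0->q4 q3-1->q3 q4-0->q4 q4-1->q4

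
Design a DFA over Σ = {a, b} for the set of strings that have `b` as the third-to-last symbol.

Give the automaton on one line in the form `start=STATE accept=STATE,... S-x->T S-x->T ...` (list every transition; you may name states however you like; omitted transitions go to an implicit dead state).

start=q0 accept=q11,q12,q13,q14 q0-a->q1 q0-b->q2 q1-a->q3 q1-b->q4 q2-a->q5 q2-b->q6 q3-a->q7 q3-b->q8 q4-a->q9 q4-b->q10 q5-a->q11 q5-b->q12 q6-a->q13 q6-b->q14 q7-a->q7 q7-b->q8 q8-a->q9 q8-b->q10 q9-a->q11 q9-b->q12 q10-a->q13 q10-b->q14 q11-a->q7 q11-b->q8 q12-a->q9 q12-b->q10 q13-a->q11 q13-b->q12 q14-a->q13 q14-b->q14

Because acceptance depends on a position counted from the end, the machine has to buffer the most recent 3 symbols. Make each state the string of the last up-to-3 symbols read; on input `x` shift the window left and append `x`. Accept when the buffered window has length 3 and begins with `b`.
          a    b  
>  q0     q1   q2 
   q1     q3   q4 
   q2     q5   q6 
   q3     q7   q8 
   q4     q9  q10 
   q5    q11  q12 
   q6    q13  q14 
   q7     q7   q8 
   q8     q9  q10 
   q9    q11  q12 
   q10   q13  q14 
 * q11    q7   q8 
 * q12    q9  q10 
 * q13   q11  q12 
 * q14   q13  q14 
(> = start, * = accepting)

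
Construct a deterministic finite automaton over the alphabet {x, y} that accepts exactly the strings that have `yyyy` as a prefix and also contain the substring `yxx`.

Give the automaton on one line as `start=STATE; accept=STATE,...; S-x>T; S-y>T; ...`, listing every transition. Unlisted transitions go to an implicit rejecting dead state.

start=q0; accept=q7; q0-x>q1; q0-y>q2; q1-x>q1; q1-y>q1; q2-x>q1; q2-y>q3; q3-x>q1; q3-y>q4; q4-x>q1; q4-y>q5; q5-x>q6; q5-y>q5; q6-x>q7; q6-y>q5; q7-x>q7; q7-y>q7

Handle the two conditions separately and then intersect. One (6 states) tracks whether the input so far still matches the prefix `yyyy`; the other (4 states) tracks whether and how much of `yxx` has been seen. Each combined state is a pair, one component from each; accept when both components accept. Minimizing collapses redundant product states.
With 8 states:
        x   y  
>  q0   q1  q2 
   q1   q1  q1 
   q2   q1  q3 
   q3   q1  q4 
   q4   q1  q5 
   q5   q6  q5 
   q6   q7  q5 
 * q7   q7  q7 
(> = start, * = accepting)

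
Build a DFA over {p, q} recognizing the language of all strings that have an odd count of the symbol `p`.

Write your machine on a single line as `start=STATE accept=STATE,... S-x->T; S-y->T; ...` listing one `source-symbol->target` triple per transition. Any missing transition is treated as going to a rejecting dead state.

start=A; accept=B; A-p->B; A-q->A; B-p->A; B-q->B

The only thing that matters is how many `p`s have appeared, reduced mod 2. Use one state per residue: A for 0, …, B for 1. Reading `p` moves to the next residue; anything else stays put. B is accepting.
A 2-state machine:
       p  q 
>  A   B  A 
 * B   A  B 
(> = start, * = accepting)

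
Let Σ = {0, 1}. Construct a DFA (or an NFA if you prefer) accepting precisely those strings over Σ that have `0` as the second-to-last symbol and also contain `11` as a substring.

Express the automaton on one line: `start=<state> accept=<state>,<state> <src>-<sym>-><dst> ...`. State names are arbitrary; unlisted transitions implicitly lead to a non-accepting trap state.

start=q0 accept=q4,q5 q0-0->q0 q0-1->q1 q1-0->q0 q1-1->q2 q2-0->q3 q2-1->q2 q3-0->q4 q3-1->q5 q4-0->q4 q4-1->q5 q5-0->q3 q5-1->q2

Build one automaton per condition and run them in lockstep. One (7 states) tracks the last 2 symbols read; the other (3 states) tracks whether and how much of `11` has been seen. Each combined state is a pair, one component from each; accept when both components accept. Minimizing collapses redundant product states.
A 6-state machine:
        0   1  
>  q0   q0  q1 
   q1   q0  q2 
   q2   q3  q2 
   q3   q4  q5 
 * q4   q4  q5 
 * q5   q3  q2 
(> = start, * = accepting)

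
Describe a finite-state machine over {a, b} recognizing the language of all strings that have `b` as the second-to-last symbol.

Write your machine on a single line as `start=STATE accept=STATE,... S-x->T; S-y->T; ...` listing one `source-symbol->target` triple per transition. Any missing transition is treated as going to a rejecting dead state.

start=q0; accept=q5,q6; q0-a->q1; q0-b->q2; q1-a->q3; q1-b->q4; q2-a->q5; q2-b->q6; q3-a->q3; q3-b->q4; q4-a->q5; q4-b->q6; q5-a->q3; q5-b->q4; q6-a->q5; q6-b->q6

Because acceptance depends on a position counted from the end, the machine has to buffer the most recent 2 symbols. Make each state the string of the last up-to-2 symbols read; on input `x` shift the window left and append `x`. Accept when the buffered window has length 2 and begins with `b`.
A 7-state machine:
        a   b  
>  q0   q1  q2 
   q1   q3  q4 
   q2   q5  q6 
   q3   q3  q4 
   q4   q5  q6 
 * q5   q3  q4 
 * q6   q5  q6 
(> = start, * = accepting)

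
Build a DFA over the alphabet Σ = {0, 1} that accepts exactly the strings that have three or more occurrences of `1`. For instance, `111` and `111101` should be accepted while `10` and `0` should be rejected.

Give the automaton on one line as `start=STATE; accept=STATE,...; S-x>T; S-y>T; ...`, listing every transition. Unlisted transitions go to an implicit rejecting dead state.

start=A; accept=D,E; A-0>A; A-1>B; B-0>B; B-1>C; C-0>C; C-1>D; D-0>D; D-1>E; E-0>E; E-1>E

Count `1`s, saturating at 4: states A through D mean 0 through 3 `1`s seen; E means more than 3. Each `1` increments (capped at E); other symbols loop. Accept from {D, E}.
       0  1 
>  A   A  B 
   B   B  C 
   C   C  D 
 * D   D  E 
 * E   E  E 
(> = start, * = accepting)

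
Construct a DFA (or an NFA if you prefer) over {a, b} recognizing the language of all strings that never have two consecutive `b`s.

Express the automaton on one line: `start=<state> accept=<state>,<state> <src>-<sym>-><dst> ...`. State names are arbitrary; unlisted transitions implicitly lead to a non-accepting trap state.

Track partial matches of the forbidden pattern `bb`. State q2 is a dead state reached once `bb` has occurred; every other state accepts. q0 means no part of `bb` is currently matched.
A 3-state machine:
        a   b  
>* q0   q0  q1 
 * q1   q0  q2 
   q2   q2  q2 
(> = start, * = accepting)

start=q0 accept=q0,q1 q0-a->q0 q0-b->q1 q1-a->q0 q1-b->q2 q2-a->q2 q2-b->q2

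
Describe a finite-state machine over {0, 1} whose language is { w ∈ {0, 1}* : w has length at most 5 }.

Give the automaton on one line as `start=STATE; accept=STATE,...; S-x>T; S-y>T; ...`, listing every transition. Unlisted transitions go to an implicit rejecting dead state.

Count input length up to 6: every symbol moves from q0 toward q6, which means 'more than 5' and absorbs. Accept from {q0, q1, q2, q3, q4, q5}.
7 states suffice.
        0   1  
>* q0   q1  q1 
 * q1   q2  q2 
 * q2   q3  q3 
 * q3   q4  q4 
 * q4   q5  q5 
 * q5   q6  q6 
   q6   q6  q6 
(> = start, * = accepting)

start=q0; accept=q0,q1,q2,q3,q4,q5; q0-0>q1; q0-1>q1; q1-0>q2; q1-1>q2; q2-0>q3; q2-1>q3; q3-0>q4; q3-1>q4; q4-0>q5; q4-1>q5; q5-0>q6; q5-1>q6; q6-0>q6; q6-1>q6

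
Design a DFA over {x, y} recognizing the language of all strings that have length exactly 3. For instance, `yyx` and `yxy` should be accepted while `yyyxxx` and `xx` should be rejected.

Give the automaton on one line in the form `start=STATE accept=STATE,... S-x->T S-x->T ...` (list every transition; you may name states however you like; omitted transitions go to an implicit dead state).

We only need to distinguish lengths 0, 1, …, 3, and '>3'. Chain A → B → C → D → E on every symbol, with E looping. Accepting states: {D}.
With 5 states:
       x  y 
>  A   B  B 
   B   C  C 
   C   D  D 
 * D   E  E 
   E   E  E 
(> = start, * = accepting)

start=A accept=D A-x->B A-y->B B-x->C B-y->C C-x->D C-y->D D-x->E D-y->E E-x->E E-y->E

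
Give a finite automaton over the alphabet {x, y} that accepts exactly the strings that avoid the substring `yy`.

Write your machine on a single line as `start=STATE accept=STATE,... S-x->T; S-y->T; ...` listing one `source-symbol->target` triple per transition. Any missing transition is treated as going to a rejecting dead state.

This is the complement of 'contains `yy`'. Use the same substring-matching states — q0 through q2 holding how much of `yy` has just been matched — but flip the accepting set: everything except the trap q2 accepts.
With 3 states:
        x   y  
>* q0   q0  q1 
 * q1   q0  q2 
   q2   q2  q2 
(> = start, * = accepting)

start=q0; accept=q0,q1; q0-x->q0; q0-y->q1; q1-x->q0; q1-y->q2; q2-x->q2; q2-y->q2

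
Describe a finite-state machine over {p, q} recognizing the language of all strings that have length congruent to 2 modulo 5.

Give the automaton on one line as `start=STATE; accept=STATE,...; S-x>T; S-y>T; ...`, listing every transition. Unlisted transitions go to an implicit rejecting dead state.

Count input length modulo 5: every symbol advances one step around the cycle A → B → C → D → E → A. Accept at C.
5 states suffice.
       p  q 
>  A   B  B 
   B   C  C 
 * C   D  D 
   D   E  E 
   E   A  A 
(> = start, * = accepting)

start=A; accept=C; A-p>B; A-q>B; B-p>C; B-q>C; C-p>D; C-q>D; D-p>E; D-q>E; E-p>A; E-q>A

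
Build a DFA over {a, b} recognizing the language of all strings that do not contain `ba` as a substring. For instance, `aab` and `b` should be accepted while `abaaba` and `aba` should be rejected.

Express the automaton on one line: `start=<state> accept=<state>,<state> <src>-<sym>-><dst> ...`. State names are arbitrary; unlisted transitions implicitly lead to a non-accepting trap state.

Track partial matches of the forbidden pattern `ba`. State s2 is a dead state reached once `ba` has occurred; every other state accepts. s0 means no part of `ba` is currently matched.
        a   b  
>* s0   s0  s1 
 * s1   s2  s1 
   s2   s2  s2 
(> = start, * = accepting)

start=s0 accept=s0,s1 s0-a->s0 s0-b->s1 s1-a->s2 s1-b->s1 s2-a->s2 s2-b->s2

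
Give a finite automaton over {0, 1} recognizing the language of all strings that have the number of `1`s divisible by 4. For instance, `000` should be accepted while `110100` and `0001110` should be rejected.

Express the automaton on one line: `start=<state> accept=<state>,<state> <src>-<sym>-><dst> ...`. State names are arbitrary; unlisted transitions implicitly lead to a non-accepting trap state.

Keep the running count of `1`s modulo 4: each `1` advances along the cycle S0 → S1 → S2 → S3 → S0 while other symbols loop. Accept at S0.
4 states suffice.
        0   1  
>* S0   S0  S1 
   S1   S1  S2 
   S2   S2  S3 
   S3   S3  S0 
(> = start, * = accepting)

start=S0 accept=S0 S0-0->S0 S0-1->S1 S1-0->S1 S1-1->S2 S2-0->S2 S2-1->S3 S3-0->S3 S3-1->S0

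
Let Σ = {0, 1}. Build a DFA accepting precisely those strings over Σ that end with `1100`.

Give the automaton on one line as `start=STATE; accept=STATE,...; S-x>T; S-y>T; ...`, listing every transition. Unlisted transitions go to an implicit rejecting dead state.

Remember how much of `1100` the current input suffix matches. State q0 means no match yet; q1 means the last symbol is `1`; q2 means the last 2 symbols are `11`; q3 means the last 3 symbols are `110`; q4 means the last 4 symbols are `1100`. Only q4 accepts. On a mismatch, fall back to the longest proper suffix that is still a prefix of `1100`.
        0   1  
>  q0   q0  q1 
   q1   q0  q2 
   q2   q3  q2 
   q3   q4  q1 
 * q4   q0  q1 
(> = start, * = accepting)

start=q0; accept=q4; q0-0>q0; q0-1>q1; q1-0>q0; q1-1>q2; q2-0>q3; q2-1>q2; q3-0>q4; q3-1>q1; q4-0>q0; q4-1>q1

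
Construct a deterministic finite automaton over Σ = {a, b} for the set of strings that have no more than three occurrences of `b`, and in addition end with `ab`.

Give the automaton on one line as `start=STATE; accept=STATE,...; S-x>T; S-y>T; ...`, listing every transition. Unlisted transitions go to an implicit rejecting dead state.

start=s0; accept=s3,s6,s9; s0-a>s1; s0-b>s2; s1-a>s1; s1-b>s3; s2-a>s4; s2-b>s5; s3-a>s4; s3-b>s5; s4-a>s4; s4-b>s6; s5-a>s7; s5-b>s8; s6-a>s7; s6-b>s8; s7-a>s7; s7-b>s9; s8-a>s10; s8-b>s11; s9-a>s10; s9-b>s11; s10-a>s10; s10-b>s12; s11-a>s13; s11-b>s11; s12-a>s13; s12-b>s11; s13-a>s13; s13-b>s12

Build one automaton per condition and run them in lockstep. One (5 states) tracks the count of `b`s, saturating at 4; the other (3 states) tracks how much of the suffix `ab` has currently been matched. Each combined state is a pair, one component from each; accept when both components accept.
With 14 states:
          a    b  
>  s0     s1   s2 
   s1     s1   s3 
   s2     s4   s5 
 * s3     s4   s5 
   s4     s4   s6 
   s5     s7   s8 
 * s6     s7   s8 
   s7     s7   s9 
   s8    s10  s11 
 * s9    s10  s11 
   s10   s10  s12 
   s11   s13  s11 
   s12   s13  s11 
   s13   s13  s12 
(> = start, * = accepting)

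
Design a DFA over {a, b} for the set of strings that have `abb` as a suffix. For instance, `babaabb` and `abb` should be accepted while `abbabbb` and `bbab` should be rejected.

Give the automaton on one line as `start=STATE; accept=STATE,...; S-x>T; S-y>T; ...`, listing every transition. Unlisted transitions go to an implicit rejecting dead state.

Let each state record the length of the longest suffix of the input read so far that is also a prefix of `abb`. S1 means the last symbol is `a`; S2 means the last 2 symbols are `ab`; S3 means the last 3 symbols are `abb`. Accept only at S3, where the string currently ends in `abb`.
A 4-state machine:
        a   b  
>  S0   S1  S0 
   S1   S1  S2 
   S2   S1  S3 
 * S3   S1  S0 
(> = start, * = accepting)

start=S0; accept=S3; S0-a>S1; S0-b>S0; S1-a>S1; S1-b>S2; S2-a>S1; S2-b>S3; S3-a>S1; S3-b>S0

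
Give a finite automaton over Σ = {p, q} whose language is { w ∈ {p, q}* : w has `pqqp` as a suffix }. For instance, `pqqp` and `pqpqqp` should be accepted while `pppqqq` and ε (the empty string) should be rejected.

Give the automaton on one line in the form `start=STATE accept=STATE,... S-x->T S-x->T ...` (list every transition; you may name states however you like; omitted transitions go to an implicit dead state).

Let each state record the length of the longest suffix of the input read so far that is also a prefix of `pqqp`. B means the last symbol is `p`; C means the last 2 symbols are `pq`; D means the last 3 symbols are `pqq`; E means the last 4 symbols are `pqqp`. Accept only at E, where the string currently ends in `pqqp`.
       p  q 
>  A   B  A 
   B   B  C 
   C   B  D 
   D   E  A 
 * E   B  C 
(> = start, * = accepting)

start=A accept=E A-p->B A-q->A B-p->B B-q->C C-p->B C-q->D D-p->E D-q->A E-p->B E-q->C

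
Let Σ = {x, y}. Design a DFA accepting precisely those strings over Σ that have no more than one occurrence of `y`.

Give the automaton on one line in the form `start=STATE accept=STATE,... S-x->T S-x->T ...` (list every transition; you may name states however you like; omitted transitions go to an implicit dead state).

Count `y`s, saturating at 2: state q0 means no `y` yet, q1 means one `y` seen, q2 means more than one. Each `y` increments (capped at q2); other symbols loop. Accept from {q0, q1}.
A 3-state machine:
        x   y  
>* q0   q0  q1 
 * q1   q1  q2 
   q2   q2  q2 
(> = start, * = accepting)

start=q0 accept=q0,q1 q0-x->q0 q0-y->q1 q1-x->q1 q1-y->q2 q2-x->q2 q2-y->q2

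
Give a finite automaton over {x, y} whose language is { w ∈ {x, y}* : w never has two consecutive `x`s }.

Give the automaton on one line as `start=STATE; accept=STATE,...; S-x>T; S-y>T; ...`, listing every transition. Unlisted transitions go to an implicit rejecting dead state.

Track partial matches of the forbidden pattern `xx`. State S2 is a dead state reached once `xx` has occurred; every other state accepts. S0 means no part of `xx` is currently matched.
3 states suffice.
        x   y  
>* S0   S1  S0 
 * S1   S2  S0 
   S2   S2  S2 
(> = start, * = accepting)

start=S0; accept=S0,S1; S0-x>S1; S0-y>S0; S1-x>S2; S1-y>S0; S2-x>S2; S2-y>S2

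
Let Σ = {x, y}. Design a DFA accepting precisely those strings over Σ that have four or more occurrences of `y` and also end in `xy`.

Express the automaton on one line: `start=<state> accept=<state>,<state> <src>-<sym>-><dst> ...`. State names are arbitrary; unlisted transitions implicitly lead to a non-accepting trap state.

Build one automaton per condition and run them in lockstep. One (6 states) tracks the count of `y`s, saturating at 5; the other (3 states) tracks how much of the suffix `xy` has currently been matched. Each combined state is a pair, one component from each; accept when both components accept. After merging equivalent states the machine shrinks.
        x   y  
>  S0   S0  S1 
   S1   S1  S2 
   S2   S2  S3 
   S3   S4  S3 
   S4   S4  S5 
 * S5   S4  S3 
(> = start, * = accepting)

start=S0 accept=S5 S0-x->S0 S0-y->S1 S1-x->S1 S1-y->S2 S2-x->S2 S2-y->S3 S3-x->S4 S3-y->S3 S4-x->S4 S4-y->S5 S5-x->S4 S5-y->S3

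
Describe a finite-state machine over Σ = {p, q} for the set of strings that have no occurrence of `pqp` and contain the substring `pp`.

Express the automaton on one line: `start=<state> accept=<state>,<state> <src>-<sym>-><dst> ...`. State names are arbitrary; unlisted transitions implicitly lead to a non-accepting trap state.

start=A accept=C,E,H A-p->B A-q->A B-p->C B-q->D C-p->C C-q->E D-p->F D-q->A E-p->G E-q->H F-p->G F-q->I G-p->G G-q->G H-p->C H-q->H I-p->F I-q->I

Run two small machines in parallel and take their product. The first has 4 states tracking partial matches of the forbidden pattern `pqp`; the second has 3 states tracking whether and how much of `pp` has been seen. A product state is a pair (one from each), accepting exactly when both do.
With 9 states:
       p  q 
>  A   B  A 
   B   C  D 
 * C   C  E 
   D   F  A 
 * E   G  H 
   F   G  I 
   G   G  G 
 * H   C  H 
   I   F  I 
(> = start, * = accepting)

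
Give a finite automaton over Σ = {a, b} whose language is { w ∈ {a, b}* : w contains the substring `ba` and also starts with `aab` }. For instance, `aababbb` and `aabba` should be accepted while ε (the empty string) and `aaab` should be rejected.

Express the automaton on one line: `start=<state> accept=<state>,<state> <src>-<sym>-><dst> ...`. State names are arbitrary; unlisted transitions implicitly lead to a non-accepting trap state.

Handle the two conditions separately and then intersect. One (3 states) tracks whether and how much of `ba` has been seen; the other (5 states) tracks whether the input so far still matches the prefix `aab`. Each combined state is a pair, one component from each; accept when both components accept.
        a   b  
>  S0   S1  S2 
   S1   S3  S2 
   S2   S4  S2 
   S3   S5  S6 
   S4   S4  S4 
   S5   S5  S2 
   S6   S7  S6 
 * S7   S7  S7 
(> = start, * = accepting)

start=S0 accept=S7 S0-a->S1 S0-b->S2 S1-a->S3 S1-b->S2 S2-a->S4 S2-b->S2 S3-a->S5 S3-b->S6 S4-a->S4 S4-b->S4 S5-a->S5 S5-b->S2 S6-a->S7 S6-b->S6 S7-a->S7 S7-b->S7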